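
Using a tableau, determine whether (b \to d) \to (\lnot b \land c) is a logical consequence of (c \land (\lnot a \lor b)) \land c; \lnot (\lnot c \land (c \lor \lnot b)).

Initial set: {T ((c \land (\lnot a \lor b)) \land c); T \lnot (\lnot c \land (c \lor \lnot b)); F ((b \to d) \to (\lnot b \land c))}.
T ((c \land (\lnot a \lor b)) \land c): α-rule — add T (c \land (\lnot a \lor b)), T c.
F ((b \to d) \to (\lnot b \land c)): α-rule — add T (b \to d), F (\lnot b \land c).
T (c \land (\lnot a \lor b)): α-rule — add T c, T (\lnot a \lor b).
T \lnot (\lnot c \land (c \lor \lnot b)): β-rule — branch into F \lnot c  //  F (c \lor \lnot b).
  branch 1 (add F \lnot c):
    T (b \to d): β-rule — branch into F b  //  T d.
      branch 1.1 (add F b):
        F (\lnot b \land c): β-rule — branch into F \lnot b  //  F c.
          branch 1.1.1 (add F \lnot b):
            × closes — contains both b and \lnot b.
          branch 1.1.2 (add F c):
            × closes — contains both c and \lnot c.
      branch 1.2 (add T d):
        F (\lnot b \land c): β-rule — branch into F \lnot b  //  F c.
          branch 1.2.1 (add F \lnot b):
            T (\lnot a \lor b): β-rule — branch into T \lnot a  //  T b.
              branch 1.2.1.1 (add T \lnot a):
                ○ open, literals {a=F, b=T, c=T, d=T}.
              branch 1.2.1.2 (add T b):
                ○ open, literals {b=T, c=T, d=T}.
          branch 1.2.2 (add F c):
            × closes — contains both c and \lnot c.
  branch 2 (add F (c \lor \lnot b)):
    F (c \lor \lnot b): α-rule — add F c, F \lnot b.
    × closes — contains both c and \lnot c.
4 branches closed, 2 open.
An open branch gives a countermodel: a=F, b=T, c=T, d=T (unmentioned atoms arbitrary); the premises hold there but the conclusion fails.

No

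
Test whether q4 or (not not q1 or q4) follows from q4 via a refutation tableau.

Yes

Initial set: {q4; not (q4 or (not not q1 or q4))}.
not (q4 or (not not q1 or q4)): α-rule — add not q4, not (not not q1 or q4).
× closes — contains both q4 and not q4.
All 1 branch closes.
Every branch closed, so the premises entail the conclusion.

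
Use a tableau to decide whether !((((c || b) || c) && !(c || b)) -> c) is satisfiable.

Unsatisfiable

Initial set: {!((((c || b) || c) && !(c || b)) -> c)}.
!((((c || b) || c) && !(c || b)) -> c): α-rule — add (((c || b) || c) && !(c || b)), !c.
(((c || b) || c) && !(c || b)): α-rule — add ((c || b) || c), !(c || b).
!(c || b): α-rule — add !c, !b.
((c || b) || c): β-rule — branch into (c || b)  //  c.
  branch 1 (add (c || b)):
    (c || b): β-rule — branch into c  //  b.
      branch 1.1 (add c):
        × closes — contains both c and !c.
      branch 1.2 (add b):
        × closes — contains both b and !b.
  branch 2 (add c):
    × closes — contains both c and !c.
All 3 branches close.
Every branch closed; the formula is unsatisfiable.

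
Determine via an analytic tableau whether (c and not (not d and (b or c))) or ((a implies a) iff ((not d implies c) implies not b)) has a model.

Initial set: {T ((c and not (not d and (b or c))) or ((a implies a) iff ((not d implies c) implies not b)))}.
T ((c and not (not d and (b or c))) or ((a implies a) iff ((not d implies c) implies not b))): β-rule — branch into T (c and not (not d and (b or c)))  //  T ((a implies a) iff ((not d implies c) implies not b)).
  branch 1 (add T (c and not (not d and (b or c)))):
    T (c and not (not d and (b or c))): α-rule — add T c, T not (not d and (b or c)).
    T not (not d and (b or c)): β-rule — branch into F not d  //  F (b or c).
      branch 1.1 (add F not d):
        ○ open, literals {c=true, d=true}.
      branch 1.2 (add F (b or c)):
        F (b or c): α-rule — add F b, F c.
        × closes — contains both c and not c.
  branch 2 (add T ((a implies a) iff ((not d implies c) implies not b))):
    T ((a implies a) iff ((not d implies c) implies not b)): β-rule — branch into T (a implies a), T ((not d implies c) implies not b)  //  F (a implies a), F ((not d implies c) implies not b).
      branch 2.1 (add T (a implies a), T ((not d implies c) implies not b)):
        T (a implies a): β-rule — branch into F a  //  T a.
          branch 2.1.1 (add F a):
            T ((not d implies c) implies not b): β-rule — branch into F (not d implies c)  //  T not b.
              branch 2.1.1.1 (add F (not d implies c)):
                F (not d implies c): α-rule — add T not d, F c.
                ○ open, literals {a=false, c=false, d=false}.
              branch 2.1.1.2 (add T not b):
                ○ open, literals {a=false, b=false}.
          branch 2.1.2 (add T a):
            T ((not d implies c) implies not b): β-rule — branch into F (not d implies c)  //  T not b.
              branch 2.1.2.1 (add F (not d implies c)):
                F (not d implies c): α-rule — add T not d, F c.
                ○ open, literals {a=true, c=false, d=false}.
              branch 2.1.2.2 (add T not b):
                ○ open, literals {a=true, b=false}.
      branch 2.2 (add F (a implies a), F ((not d implies c) implies not b)):
        F (a implies a): α-rule — add T a, F a.
        × closes — contains both a and not a.
2 branches closed, 5 open.
An open branch gives a satisfying assignment: c=true, d=true.

Satisfiable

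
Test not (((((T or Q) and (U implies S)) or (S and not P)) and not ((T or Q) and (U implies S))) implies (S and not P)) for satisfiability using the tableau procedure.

Unsatisfiable

Initial set: {not (((((T or Q) and (U implies S)) or (S and not P)) and not ((T or Q) and (U implies S))) implies (S and not P))}.
not (((((T or Q) and (U implies S)) or (S and not P)) and not ((T or Q) and (U implies S))) implies (S and not P)): α-rule — add ((((T or Q) and (U implies S)) or (S and not P)) and not ((T or Q) and (U implies S))), not (S and not P).
((((T or Q) and (U implies S)) or (S and not P)) and not ((T or Q) and (U implies S))): α-rule — add (((T or Q) and (U implies S)) or (S and not P)), not ((T or Q) and (U implies S)).
not (S and not P): β-rule — branch into not S  //  not not P.
  branch 1 (add not S):
    (((T or Q) and (U implies S)) or (S and not P)): β-rule — branch into ((T or Q) and (U implies S))  //  (S and not P).
      branch 1.1 (add ((T or Q) and (U implies S))):
        ((T or Q) and (U implies S)): α-rule — add (T or Q), (U implies S).
        not ((T or Q) and (U implies S)): β-rule — branch into not (T or Q)  //  not (U implies S).
          branch 1.1.1 (add not (T or Q)):
            not (T or Q): α-rule — add not T, not Q.
            (T or Q): β-rule — branch into T  //  Q.
              branch 1.1.1.1 (add T):
                × closes — contains both T and not T.
              branch 1.1.1.2 (add Q):
                × closes — contains both Q and not Q.
          branch 1.1.2 (add not (U implies S)):
            not (U implies S): α-rule — add U, not S.
            (T or Q): β-rule — branch into T  //  Q.
              branch 1.1.2.1 (add T):
                (U implies S): β-rule — branch into not U  //  S.
                  branch 1.1.2.1.1 (add not U):
                    × closes — contains both U and not U.
                  branch 1.1.2.1.2 (add S):
                    × closes — contains both S and not S.
              branch 1.1.2.2 (add Q):
                (U implies S): β-rule — branch into not U  //  S.
                  branch 1.1.2.2.1 (add not U):
                    × closes — contains both U and not U.
                  branch 1.1.2.2.2 (add S):
                    × closes — contains both S and not S.
      branch 1.2 (add (S and not P)):
        (S and not P): α-rule — add S, not P.
        × closes — contains both S and not S.
  branch 2 (add not not P):
    (((T or Q) and (U implies S)) or (S and not P)): β-rule — branch into ((T or Q) and (U implies S))  //  (S and not P).
      branch 2.1 (add ((T or Q) and (U implies S))):
        ((T or Q) and (U implies S)): α-rule — add (T or Q), (U implies S).
        not ((T or Q) and (U implies S)): β-rule — branch into not (T or Q)  //  not (U implies S).
          branch 2.1.1 (add not (T or Q)):
            not (T or Q): α-rule — add not T, not Q.
            (T or Q): β-rule — branch into T  //  Q.
              branch 2.1.1.1 (add T):
                × closes — contains both T and not T.
              branch 2.1.1.2 (add Q):
                × closes — contains both Q and not Q.
          branch 2.1.2 (add not (U implies S)):
            not (U implies S): α-rule — add U, not S.
            (T or Q): β-rule — branch into T  //  Q.
              branch 2.1.2.1 (add T):
                (U implies S): β-rule — branch into not U  //  S.
                  branch 2.1.2.1.1 (add not U):
                    × closes — contains both U and not U.
                  branch 2.1.2.1.2 (add S):
                    × closes — contains both S and not S.
              branch 2.1.2.2 (add Q):
                (U implies S): β-rule — branch into not U  //  S.
                  branch 2.1.2.2.1 (add not U):
                    × closes — contains both U and not U.
                  branch 2.1.2.2.2 (add S):
                    × closes — contains both S and not S.
      branch 2.2 (add (S and not P)):
        (S and not P): α-rule — add S, not P.
        × closes — contains both P and not P.
All 14 branches close.
Every branch closed; the formula is unsatisfiable.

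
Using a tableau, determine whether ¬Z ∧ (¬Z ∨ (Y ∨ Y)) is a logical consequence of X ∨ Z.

Initial set: {(X ∨ Z); ¬(¬Z ∧ (¬Z ∨ (Y ∨ Y)))}.
(X ∨ Z): β-rule — branch into X  //  Z.
  branch 1 (add X):
    ¬(¬Z ∧ (¬Z ∨ (Y ∨ Y))): β-rule — branch into ¬¬Z  //  ¬(¬Z ∨ (Y ∨ Y)).
      branch 1.1 (add ¬¬Z):
        ○ open, literals {X=true, Z=true}.
      branch 1.2 (add ¬(¬Z ∨ (Y ∨ Y))):
        ¬(¬Z ∨ (Y ∨ Y)): α-rule — add ¬¬Z, ¬(Y ∨ Y).
        ¬(Y ∨ Y): α-rule — add ¬Y, ¬Y.
        ○ open, literals {X=true, Y=false, Z=true}.
  branch 2 (add Z):
    ¬(¬Z ∧ (¬Z ∨ (Y ∨ Y))): β-rule — branch into ¬¬Z  //  ¬(¬Z ∨ (Y ∨ Y)).
      branch 2.1 (add ¬¬Z):
        ○ open, literals {Z=true}.
      branch 2.2 (add ¬(¬Z ∨ (Y ∨ Y))):
        ¬(¬Z ∨ (Y ∨ Y)): α-rule — add ¬¬Z, ¬(Y ∨ Y).
        ¬(Y ∨ Y): α-rule — add ¬Y, ¬Y.
        ○ open, literals {Y=false, Z=true}.
0 branches closed, 4 open.
An open branch gives a countermodel: X=true, Z=true (unmentioned atoms arbitrary); the premises hold there but the conclusion fails.

No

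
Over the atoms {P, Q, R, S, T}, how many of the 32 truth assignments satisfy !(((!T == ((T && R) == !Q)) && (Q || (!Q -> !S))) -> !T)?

6

Initial set: {!(((!T == ((T && R) == !Q)) && (Q || (!Q -> !S))) -> !T)}.
!(((!T == ((T && R) == !Q)) && (Q || (!Q -> !S))) -> !T): α-rule — add ((!T == ((T && R) == !Q)) && (Q || (!Q -> !S))), !!T.
((!T == ((T && R) == !Q)) && (Q || (!Q -> !S))): α-rule — add (!T == ((T && R) == !Q)), (Q || (!Q -> !S)).
(!T == ((T && R) == !Q)): β-rule — branch into !T, ((T && R) == !Q)  //  !!T, !((T && R) == !Q).
  branch 1 (add !T, ((T && R) == !Q)):
    × closes — contains both T and !T.
  branch 2 (add !!T, !((T && R) == !Q)):
    (Q || (!Q -> !S)): β-rule — branch into Q  //  (!Q -> !S).
      branch 2.1 (add Q):
        !((T && R) == !Q): β-rule — branch into (T && R), !!Q  //  !(T && R), !Q.
          branch 2.1.1 (add (T && R), !!Q):
            (T && R): α-rule — add T, R.
            ○ open, literals {Q=true, R=true, T=true}.
          branch 2.1.2 (add !(T && R), !Q):
            × closes — contains both Q and !Q.
      branch 2.2 (add (!Q -> !S)):
        !((T && R) == !Q): β-rule — branch into (T && R), !!Q  //  !(T && R), !Q.
          branch 2.2.1 (add (T && R), !!Q):
            (T && R): α-rule — add T, R.
            (!Q -> !S): β-rule — branch into !!Q  //  !S.
              branch 2.2.1.1 (add !!Q):
                ○ open, literals {Q=true, R=true, T=true}.
              branch 2.2.1.2 (add !S):
                ○ open, literals {Q=true, R=true, S=false, T=true}.
          branch 2.2.2 (add !(T && R), !Q):
            (!Q -> !S): β-rule — branch into !!Q  //  !S.
              branch 2.2.2.1 (add !!Q):
                × closes — contains both Q and !Q.
              branch 2.2.2.2 (add !S):
                !(T && R): β-rule — branch into !T  //  !R.
                  branch 2.2.2.2.1 (add !T):
                    × closes — contains both T and !T.
                  branch 2.2.2.2.2 (add !R):
                    ○ open, literals {Q=false, R=false, S=false, T=true}.
4 branches closed, 4 open.
Each open branch fixes some atoms; the unmentioned ones are free. Counting distinct full assignments: branch {Q=true, R=true, T=true} (P, S) contributes 4 new; branch {Q=true, R=true, T=true} (P, S) contributes 0 new; branch {Q=true, R=true, S=false, T=true} (P) contributes 0 new; branch {Q=false, R=false, S=false, T=true} (P) contributes 2 new. Total: 6.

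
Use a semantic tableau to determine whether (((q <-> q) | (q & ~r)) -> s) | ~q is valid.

Assume the negation and expand:
Initial set: {F ((((q <-> q) | (q & ~r)) -> s) | ~q)}.
F ((((q <-> q) | (q & ~r)) -> s) | ~q): α-rule — add F (((q <-> q) | (q & ~r)) -> s), F ~q.
F (((q <-> q) | (q & ~r)) -> s): α-rule — add T ((q <-> q) | (q & ~r)), F s.
T ((q <-> q) | (q & ~r)): β-rule — branch into T (q <-> q)  //  T (q & ~r).
  branch 1 (add T (q <-> q)):
    T (q <-> q): β-rule — branch into T q, T q  //  F q, F q.
      branch 1.1 (add T q, T q):
        ○ open, literals {q=T, s=F}.
      branch 1.2 (add F q, F q):
        × closes — contains both q and ~q.
  branch 2 (add T (q & ~r)):
    T (q & ~r): α-rule — add T q, T ~r.
    ○ open, literals {q=T, r=F, s=F}.
1 branch closed, 2 open.
An open branch gives a countermodel: q=T, s=F (unmentioned atoms arbitrary); under it the original formula is false.

Not valid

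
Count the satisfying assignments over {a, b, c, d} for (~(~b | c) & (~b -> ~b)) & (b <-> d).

2

Initial set: {T ((~(~b | c) & (~b -> ~b)) & (b <-> d))}.
T ((~(~b | c) & (~b -> ~b)) & (b <-> d)): α-rule — add T (~(~b | c) & (~b -> ~b)), T (b <-> d).
T (~(~b | c) & (~b -> ~b)): α-rule — add T ~(~b | c), T (~b -> ~b).
T ~(~b | c): α-rule — add F ~b, F c.
T (b <-> d): β-rule — branch into T b, T d  //  F b, F d.
  branch 1 (add T b, T d):
    T (~b -> ~b): β-rule — branch into F ~b  //  T ~b.
      branch 1.1 (add F ~b):
        ○ open, literals {b=1, c=0, d=1}.
      branch 1.2 (add T ~b):
        × closes — contains both b and ~b.
  branch 2 (add F b, F d):
    × closes — contains both b and ~b.
2 branches closed, 1 open.
Each open branch fixes some atoms; the unmentioned ones are free. Counting distinct full assignments: branch {b=1, c=0, d=1} (a) contributes 2 new. Total: 2.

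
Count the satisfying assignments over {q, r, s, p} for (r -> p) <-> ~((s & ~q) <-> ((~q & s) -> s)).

Initial set: {((r -> p) <-> ~((s & ~q) <-> ((~q & s) -> s)))}.
((r -> p) <-> ~((s & ~q) <-> ((~q & s) -> s))): β-rule — branch into (r -> p), ~((s & ~q) <-> ((~q & s) -> s))  //  ~(r -> p), ~~((s & ~q) <-> ((~q & s) -> s)).
  branch 1 (add (r -> p), ~((s & ~q) <-> ((~q & s) -> s))):
    (r -> p): β-rule — branch into ~r  //  p.
      branch 1.1 (add ~r):
        ~((s & ~q) <-> ((~q & s) -> s)): β-rule — branch into (s & ~q), ~((~q & s) -> s)  //  ~(s & ~q), ((~q & s) -> s).
          branch 1.1.1 (add (s & ~q), ~((~q & s) -> s)):
            (s & ~q): α-rule — add s, ~q.
            ~((~q & s) -> s): α-rule — add (~q & s), ~s.
            × closes — contains both s and ~s.
          branch 1.1.2 (add ~(s & ~q), ((~q & s) -> s)):
            ~(s & ~q): β-rule — branch into ~s  //  ~~q.
              branch 1.1.2.1 (add ~s):
                ((~q & s) -> s): β-rule — branch into ~(~q & s)  //  s.
                  branch 1.1.2.1.1 (add ~(~q & s)):
                    ~(~q & s): β-rule — branch into ~~q  //  ~s.
                      branch 1.1.2.1.1.1 (add ~~q):
                        ○ open, literals {q=true, r=false, s=false}.
                      branch 1.1.2.1.1.2 (add ~s):
                        ○ open, literals {r=false, s=false}.
                  branch 1.1.2.1.2 (add s):
                    × closes — contains both s and ~s.
              branch 1.1.2.2 (add ~~q):
                ((~q & s) -> s): β-rule — branch into ~(~q & s)  //  s.
                  branch 1.1.2.2.1 (add ~(~q & s)):
                    ~(~q & s): β-rule — branch into ~~q  //  ~s.
                      branch 1.1.2.2.1.1 (add ~~q):
                        ○ open, literals {q=true, r=false}.
                      branch 1.1.2.2.1.2 (add ~s):
                        ○ open, literals {q=true, r=false, s=false}.
                  branch 1.1.2.2.2 (add s):
                    ○ open, literals {q=true, r=false, s=true}.
      branch 1.2 (add p):
        ~((s & ~q) <-> ((~q & s) -> s)): β-rule — branch into (s & ~q), ~((~q & s) -> s)  //  ~(s & ~q), ((~q & s) -> s).
          branch 1.2.1 (add (s & ~q), ~((~q & s) -> s)):
            (s & ~q): α-rule — add s, ~q.
            ~((~q & s) -> s): α-rule — add (~q & s), ~s.
            × closes — contains both s and ~s.
          branch 1.2.2 (add ~(s & ~q), ((~q & s) -> s)):
            ~(s & ~q): β-rule — branch into ~s  //  ~~q.
              branch 1.2.2.1 (add ~s):
                ((~q & s) -> s): β-rule — branch into ~(~q & s)  //  s.
                  branch 1.2.2.1.1 (add ~(~q & s)):
                    ~(~q & s): β-rule — branch into ~~q  //  ~s.
                      branch 1.2.2.1.1.1 (add ~~q):
                        ○ open, literals {p=true, q=true, s=false}.
                      branch 1.2.2.1.1.2 (add ~s):
                        ○ open, literals {p=true, s=false}.
                  branch 1.2.2.1.2 (add s):
                    × closes — contains both s and ~s.
              branch 1.2.2.2 (add ~~q):
                ((~q & s) -> s): β-rule — branch into ~(~q & s)  //  s.
                  branch 1.2.2.2.1 (add ~(~q & s)):
                    ~(~q & s): β-rule — branch into ~~q  //  ~s.
                      branch 1.2.2.2.1.1 (add ~~q):
                        ○ open, literals {p=true, q=true}.
                      branch 1.2.2.2.1.2 (add ~s):
                        ○ open, literals {p=true, q=true, s=false}.
                  branch 1.2.2.2.2 (add s):
                    ○ open, literals {p=true, q=true, s=true}.
  branch 2 (add ~(r -> p), ~~((s & ~q) <-> ((~q & s) -> s))):
    ~(r -> p): α-rule — add r, ~p.
    ~~((s & ~q) <-> ((~q & s) -> s)): β-rule — branch into (s & ~q), ((~q & s) -> s)  //  ~(s & ~q), ~((~q & s) -> s).
      branch 2.1 (add (s & ~q), ((~q & s) -> s)):
        (s & ~q): α-rule — add s, ~q.
        ((~q & s) -> s): β-rule — branch into ~(~q & s)  //  s.
          branch 2.1.1 (add ~(~q & s)):
            ~(~q & s): β-rule — branch into ~~q  //  ~s.
              branch 2.1.1.1 (add ~~q):
                × closes — contains both q and ~q.
              branch 2.1.1.2 (add ~s):
                × closes — contains both s and ~s.
          branch 2.1.2 (add s):
            ○ open, literals {p=false, q=false, r=true, s=true}.
      branch 2.2 (add ~(s & ~q), ~((~q & s) -> s)):
        ~((~q & s) -> s): α-rule — add (~q & s), ~s.
        (~q & s): α-rule — add ~q, s.
        × closes — contains both s and ~s.
7 branches closed, 11 open.
Each open branch fixes some atoms; the unmentioned ones are free. Counting distinct full assignments: branch {q=true, r=false, s=false} (p) contributes 2 new; branch {r=false, s=false} (q, p) contributes 2 new; branch {q=true, r=false} (s, p) contributes 2 new; branch {q=true, r=false, s=false} (p) contributes 0 new; branch {q=true, r=false, s=true} (p) contributes 0 new; branch {p=true, q=true, s=false} (r) contributes 1 new; branch {p=true, s=false} (q, r) contributes 1 new; branch {p=true, q=true} (r, s) contributes 1 new; branch {p=true, q=true, s=false} (r) contributes 0 new; branch {p=true, q=true, s=true} (r) contributes 0 new; branch {p=false, q=false, r=true, s=true} (none free) contributes 1 new. Total: 10.

10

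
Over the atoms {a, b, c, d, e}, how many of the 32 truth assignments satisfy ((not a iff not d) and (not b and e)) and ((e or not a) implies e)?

4

Initial set: {T (((not a iff not d) and (not b and e)) and ((e or not a) implies e))}.
T (((not a iff not d) and (not b and e)) and ((e or not a) implies e)): α-rule — add T ((not a iff not d) and (not b and e)), T ((e or not a) implies e).
T ((not a iff not d) and (not b and e)): α-rule — add T (not a iff not d), T (not b and e).
T (not b and e): α-rule — add T not b, T e.
T ((e or not a) implies e): β-rule — branch into F (e or not a)  //  T e.
  branch 1 (add F (e or not a)):
    F (e or not a): α-rule — add F e, F not a.
    × closes — contains both e and not e.
  branch 2 (add T e):
    T (not a iff not d): β-rule — branch into T not a, T not d  //  F not a, F not d.
      branch 2.1 (add T not a, T not d):
        ○ open, literals {a=false, b=false, d=false, e=true}.
      branch 2.2 (add F not a, F not d):
        ○ open, literals {a=true, b=false, d=true, e=true}.
1 branch closed, 2 open.
Each open branch fixes some atoms; the unmentioned ones are free. Counting distinct full assignments: branch {a=false, b=false, d=false, e=true} (c) contributes 2 new; branch {a=true, b=false, d=true, e=true} (c) contributes 2 new. Total: 4.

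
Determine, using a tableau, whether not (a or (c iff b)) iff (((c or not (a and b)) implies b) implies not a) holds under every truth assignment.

Assume the negation and expand:
Initial set: {F (not (a or (c iff b)) iff (((c or not (a and b)) implies b) implies not a))}.
F (not (a or (c iff b)) iff (((c or not (a and b)) implies b) implies not a)): β-rule — branch into T not (a or (c iff b)), F (((c or not (a and b)) implies b) implies not a)  //  F not (a or (c iff b)), T (((c or not (a and b)) implies b) implies not a).
  branch 1 (add T not (a or (c iff b)), F (((c or not (a and b)) implies b) implies not a)):
    T not (a or (c iff b)): α-rule — add F a, F (c iff b).
    F (((c or not (a and b)) implies b) implies not a): α-rule — add T ((c or not (a and b)) implies b), F not a.
    × closes — contains both a and not a.
  branch 2 (add F not (a or (c iff b)), T (((c or not (a and b)) implies b) implies not a)):
    F not (a or (c iff b)): β-rule — branch into T a  //  T (c iff b).
      branch 2.1 (add T a):
        T (((c or not (a and b)) implies b) implies not a): β-rule — branch into F ((c or not (a and b)) implies b)  //  T not a.
          branch 2.1.1 (add F ((c or not (a and b)) implies b)):
            F ((c or not (a and b)) implies b): α-rule — add T (c or not (a and b)), F b.
            T (c or not (a and b)): β-rule — branch into T c  //  T not (a and b).
              branch 2.1.1.1 (add T c):
                ○ open, literals {a=T, b=F, c=T}.
              branch 2.1.1.2 (add T not (a and b)):
                T not (a and b): β-rule — branch into F a  //  F b.
                  branch 2.1.1.2.1 (add F a):
                    × closes — contains both a and not a.
                  branch 2.1.1.2.2 (add F b):
                    ○ open, literals {a=T, b=F}.
          branch 2.1.2 (add T not a):
            × closes — contains both a and not a.
      branch 2.2 (add T (c iff b)):
        T (((c or not (a and b)) implies b) implies not a): β-rule — branch into F ((c or not (a and b)) implies b)  //  T not a.
          branch 2.2.1 (add F ((c or not (a and b)) implies b)):
            F ((c or not (a and b)) implies b): α-rule — add T (c or not (a and b)), F b.
            T (c iff b): β-rule — branch into T c, T b  //  F c, F b.
              branch 2.2.1.1 (add T c, T b):
                × closes — contains both b and not b.
              branch 2.2.1.2 (add F c, F b):
                T (c or not (a and b)): β-rule — branch into T c  //  T not (a and b).
                  branch 2.2.1.2.1 (add T c):
                    × closes — contains both c and not c.
                  branch 2.2.1.2.2 (add T not (a and b)):
                    T not (a and b): β-rule — branch into F a  //  F b.
                      branch 2.2.1.2.2.1 (add F a):
                        ○ open, literals {a=F, b=F, c=F}.
                      branch 2.2.1.2.2.2 (add F b):
                        ○ open, literals {b=F, c=F}.
          branch 2.2.2 (add T not a):
            T (c iff b): β-rule — branch into T c, T b  //  F c, F b.
              branch 2.2.2.1 (add T c, T b):
                ○ open, literals {a=F, b=T, c=T}.
              branch 2.2.2.2 (add F c, F b):
                ○ open, literals {a=F, b=F, c=F}.
5 branches closed, 6 open.
An open branch gives a countermodel: a=T, b=F, c=T (unmentioned atoms arbitrary); under it the original formula is false.

Not valid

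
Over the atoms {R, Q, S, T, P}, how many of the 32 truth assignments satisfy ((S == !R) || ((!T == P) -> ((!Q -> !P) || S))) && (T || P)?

Initial set: {(((S == !R) || ((!T == P) -> ((!Q -> !P) || S))) && (T || P))}.
(((S == !R) || ((!T == P) -> ((!Q -> !P) || S))) && (T || P)): α-rule — add ((S == !R) || ((!T == P) -> ((!Q -> !P) || S))), (T || P).
((S == !R) || ((!T == P) -> ((!Q -> !P) || S))): β-rule — branch into (S == !R)  //  ((!T == P) -> ((!Q -> !P) || S)).
  branch 1 (add (S == !R)):
    (T || P): β-rule — branch into T  //  P.
      branch 1.1 (add T):
        (S == !R): β-rule — branch into S, !R  //  !S, !!R.
          branch 1.1.1 (add S, !R):
            ○ open, literals {R=F, S=T, T=T}.
          branch 1.1.2 (add !S, !!R):
            ○ open, literals {R=T, S=F, T=T}.
      branch 1.2 (add P):
        (S == !R): β-rule — branch into S, !R  //  !S, !!R.
          branch 1.2.1 (add S, !R):
            ○ open, literals {P=T, R=F, S=T}.
          branch 1.2.2 (add !S, !!R):
            ○ open, literals {P=T, R=T, S=F}.
  branch 2 (add ((!T == P) -> ((!Q -> !P) || S))):
    (T || P): β-rule — branch into T  //  P.
      branch 2.1 (add T):
        ((!T == P) -> ((!Q -> !P) || S)): β-rule — branch into !(!T == P)  //  ((!Q -> !P) || S).
          branch 2.1.1 (add !(!T == P)):
            !(!T == P): β-rule — branch into !T, !P  //  !!T, P.
              branch 2.1.1.1 (add !T, !P):
                × closes — contains both T and !T.
              branch 2.1.1.2 (add !!T, P):
                ○ open, literals {P=T, T=T}.
          branch 2.1.2 (add ((!Q -> !P) || S)):
            ((!Q -> !P) || S): β-rule — branch into (!Q -> !P)  //  S.
              branch 2.1.2.1 (add (!Q -> !P)):
                (!Q -> !P): β-rule — branch into !!Q  //  !P.
                  branch 2.1.2.1.1 (add !!Q):
                    ○ open, literals {Q=T, T=T}.
                  branch 2.1.2.1.2 (add !P):
                    ○ open, literals {P=F, T=T}.
              branch 2.1.2.2 (add S):
                ○ open, literals {S=T, T=T}.
      branch 2.2 (add P):
        ((!T == P) -> ((!Q -> !P) || S)): β-rule — branch into !(!T == P)  //  ((!Q -> !P) || S).
          branch 2.2.1 (add !(!T == P)):
            !(!T == P): β-rule — branch into !T, !P  //  !!T, P.
              branch 2.2.1.1 (add !T, !P):
                × closes — contains both P and !P.
              branch 2.2.1.2 (add !!T, P):
                ○ open, literals {P=T, T=T}.
          branch 2.2.2 (add ((!Q -> !P) || S)):
            ((!Q -> !P) || S): β-rule — branch into (!Q -> !P)  //  S.
              branch 2.2.2.1 (add (!Q -> !P)):
                (!Q -> !P): β-rule — branch into !!Q  //  !P.
                  branch 2.2.2.1.1 (add !!Q):
                    ○ open, literals {P=T, Q=T}.
                  branch 2.2.2.1.2 (add !P):
                    × closes — contains both P and !P.
              branch 2.2.2.2 (add S):
                ○ open, literals {P=T, S=T}.
3 branches closed, 11 open.
Each open branch fixes some atoms; the unmentioned ones are free. Counting distinct full assignments: branch {R=F, S=T, T=T} (Q, P) contributes 4 new; branch {R=T, S=F, T=T} (Q, P) contributes 4 new; branch {P=T, R=F, S=T} (Q, T) contributes 2 new; branch {P=T, R=T, S=F} (Q, T) contributes 2 new; branch {P=T, T=T} (R, Q, S) contributes 4 new; branch {Q=T, T=T} (R, S, P) contributes 2 new; branch {P=F, T=T} (R, Q, S) contributes 2 new; branch {S=T, T=T} (R, Q, P) contributes 0 new; branch {P=T, T=T} (R, Q, S) contributes 0 new; branch {P=T, Q=T} (R, S, T) contributes 2 new; branch {P=T, S=T} (R, Q, T) contributes 1 new. Total: 23.

23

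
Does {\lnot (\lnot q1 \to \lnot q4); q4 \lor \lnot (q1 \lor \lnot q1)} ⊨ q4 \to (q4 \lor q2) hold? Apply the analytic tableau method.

Initial set: {T \lnot (\lnot q1 \to \lnot q4); T (q4 \lor \lnot (q1 \lor \lnot q1)); F (q4 \to (q4 \lor q2))}.
T \lnot (\lnot q1 \to \lnot q4): α-rule — add T \lnot q1, F \lnot q4.
F (q4 \to (q4 \lor q2)): α-rule — add T q4, F (q4 \lor q2).
F (q4 \lor q2): α-rule — add F q4, F q2.
× closes — contains both q4 and \lnot q4.
All 1 branch closes.
Every branch closed, so the premises entail the conclusion.

Yes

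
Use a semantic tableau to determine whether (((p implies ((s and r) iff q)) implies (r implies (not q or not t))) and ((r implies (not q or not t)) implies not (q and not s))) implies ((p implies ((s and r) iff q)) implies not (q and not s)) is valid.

Assume the negation and expand:
Initial set: {not ((((p implies ((s and r) iff q)) implies (r implies (not q or not t))) and ((r implies (not q or not t)) implies not (q and not s))) implies ((p implies ((s and r) iff q)) implies not (q and not s)))}.
not ((((p implies ((s and r) iff q)) implies (r implies (not q or not t))) and ((r implies (not q or not t)) implies not (q and not s))) implies ((p implies ((s and r) iff q)) implies not (q and not s))): α-rule — add (((p implies ((s and r) iff q)) implies (r implies (not q or not t))) and ((r implies (not q or not t)) implies not (q and not s))), not ((p implies ((s and r) iff q)) implies not (q and not s)).
(((p implies ((s and r) iff q)) implies (r implies (not q or not t))) and ((r implies (not q or not t)) implies not (q and not s))): α-rule — add ((p implies ((s and r) iff q)) implies (r implies (not q or not t))), ((r implies (not q or not t)) implies not (q and not s)).
not ((p implies ((s and r) iff q)) implies not (q and not s)): α-rule — add (p implies ((s and r) iff q)), not not (q and not s).
not not (q and not s): α-rule — add q, not s.
((p implies ((s and r) iff q)) implies (r implies (not q or not t))): β-rule — branch into not (p implies ((s and r) iff q))  //  (r implies (not q or not t)).
  branch 1 (add not (p implies ((s and r) iff q))):
    not (p implies ((s and r) iff q)): α-rule — add p, not ((s and r) iff q).
    ((r implies (not q or not t)) implies not (q and not s)): β-rule — branch into not (r implies (not q or not t))  //  not (q and not s).
      branch 1.1 (add not (r implies (not q or not t))):
        not (r implies (not q or not t)): α-rule — add r, not (not q or not t).
        not (not q or not t): α-rule — add not not q, not not t.
        (p implies ((s and r) iff q)): β-rule — branch into not p  //  ((s and r) iff q).
          branch 1.1.1 (add not p):
            × closes — contains both p and not p.
          branch 1.1.2 (add ((s and r) iff q)):
            not ((s and r) iff q): β-rule — branch into (s and r), not q  //  not (s and r), q.
              branch 1.1.2.1 (add (s and r), not q):
                × closes — contains both q and not q.
              branch 1.1.2.2 (add not (s and r), q):
                ((s and r) iff q): β-rule — branch into (s and r), q  //  not (s and r), not q.
                  branch 1.1.2.2.1 (add (s and r), q):
                    (s and r): α-rule — add s, r.
                    × closes — contains both s and not s.
                  branch 1.1.2.2.2 (add not (s and r), not q):
                    × closes — contains both q and not q.
      branch 1.2 (add not (q and not s)):
        (p implies ((s and r) iff q)): β-rule — branch into not p  //  ((s and r) iff q).
          branch 1.2.1 (add not p):
            × closes — contains both p and not p.
          branch 1.2.2 (add ((s and r) iff q)):
            not ((s and r) iff q): β-rule — branch into (s and r), not q  //  not (s and r), q.
              branch 1.2.2.1 (add (s and r), not q):
                × closes — contains both q and not q.
              branch 1.2.2.2 (add not (s and r), q):
                not (q and not s): β-rule — branch into not q  //  not not s.
                  branch 1.2.2.2.1 (add not q):
                    × closes — contains both q and not q.
                  branch 1.2.2.2.2 (add not not s):
                    × closes — contains both s and not s.
  branch 2 (add (r implies (not q or not t))):
    ((r implies (not q or not t)) implies not (q and not s)): β-rule — branch into not (r implies (not q or not t))  //  not (q and not s).
      branch 2.1 (add not (r implies (not q or not t))):
        not (r implies (not q or not t)): α-rule — add r, not (not q or not t).
        not (not q or not t): α-rule — add not not q, not not t.
        (p implies ((s and r) iff q)): β-rule — branch into not p  //  ((s and r) iff q).
          branch 2.1.1 (add not p):
            (r implies (not q or not t)): β-rule — branch into not r  //  (not q or not t).
              branch 2.1.1.1 (add not r):
                × closes — contains both r and not r.
              branch 2.1.1.2 (add (not q or not t)):
                (not q or not t): β-rule — branch into not q  //  not t.
                  branch 2.1.1.2.1 (add not q):
                    × closes — contains both q and not q.
                  branch 2.1.1.2.2 (add not t):
                    × closes — contains both t and not t.
          branch 2.1.2 (add ((s and r) iff q)):
            (r implies (not q or not t)): β-rule — branch into not r  //  (not q or not t).
              branch 2.1.2.1 (add not r):
                × closes — contains both r and not r.
              branch 2.1.2.2 (add (not q or not t)):
                ((s and r) iff q): β-rule — branch into (s and r), q  //  not (s and r), not q.
                  branch 2.1.2.2.1 (add (s and r), q):
                    (s and r): α-rule — add s, r.
                    × closes — contains both s and not s.
                  branch 2.1.2.2.2 (add not (s and r), not q):
                    × closes — contains both q and not q.
      branch 2.2 (add not (q and not s)):
        (p implies ((s and r) iff q)): β-rule — branch into not p  //  ((s and r) iff q).
          branch 2.2.1 (add not p):
            (r implies (not q or not t)): β-rule — branch into not r  //  (not q or not t).
              branch 2.2.1.1 (add not r):
                not (q and not s): β-rule — branch into not q  //  not not s.
                  branch 2.2.1.1.1 (add not q):
                    × closes — contains both q and not q.
                  branch 2.2.1.1.2 (add not not s):
                    × closes — contains both s and not s.
              branch 2.2.1.2 (add (not q or not t)):
                not (q and not s): β-rule — branch into not q  //  not not s.
                  branch 2.2.1.2.1 (add not q):
                    × closes — contains both q and not q.
                  branch 2.2.1.2.2 (add not not s):
                    × closes — contains both s and not s.
          branch 2.2.2 (add ((s and r) iff q)):
            (r implies (not q or not t)): β-rule — branch into not r  //  (not q or not t).
              branch 2.2.2.1 (add not r):
                not (q and not s): β-rule — branch into not q  //  not not s.
                  branch 2.2.2.1.1 (add not q):
                    × closes — contains both q and not q.
                  branch 2.2.2.1.2 (add not not s):
                    × closes — contains both s and not s.
              branch 2.2.2.2 (add (not q or not t)):
                not (q and not s): β-rule — branch into not q  //  not not s.
                  branch 2.2.2.2.1 (add not q):
                    × closes — contains both q and not q.
                  branch 2.2.2.2.2 (add not not s):
                    × closes — contains both s and not s.
All 22 branches close.
Every branch closed, so the negation is unsatisfiable and the formula is valid.

Valid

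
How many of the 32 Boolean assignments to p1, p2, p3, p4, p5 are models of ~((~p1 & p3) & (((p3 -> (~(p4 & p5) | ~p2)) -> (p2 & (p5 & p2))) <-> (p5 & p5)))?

Initial set: {T ~((~p1 & p3) & (((p3 -> (~(p4 & p5) | ~p2)) -> (p2 & (p5 & p2))) <-> (p5 & p5)))}.
T ~((~p1 & p3) & (((p3 -> (~(p4 & p5) | ~p2)) -> (p2 & (p5 & p2))) <-> (p5 & p5))): β-rule — branch into F (~p1 & p3)  //  F (((p3 -> (~(p4 & p5) | ~p2)) -> (p2 & (p5 & p2))) <-> (p5 & p5)).
  branch 1 (add F (~p1 & p3)):
    F (~p1 & p3): β-rule — branch into F ~p1  //  F p3.
      branch 1.1 (add F ~p1):
        ○ open, literals {p1=true}.
      branch 1.2 (add F p3):
        ○ open, literals {p3=false}.
  branch 2 (add F (((p3 -> (~(p4 & p5) | ~p2)) -> (p2 & (p5 & p2))) <-> (p5 & p5))):
    F (((p3 -> (~(p4 & p5) | ~p2)) -> (p2 & (p5 & p2))) <-> (p5 & p5)): β-rule — branch into T ((p3 -> (~(p4 & p5) | ~p2)) -> (p2 & (p5 & p2))), F (p5 & p5)  //  F ((p3 -> (~(p4 & p5) | ~p2)) -> (p2 & (p5 & p2))), T (p5 & p5).
      branch 2.1 (add T ((p3 -> (~(p4 & p5) | ~p2)) -> (p2 & (p5 & p2))), F (p5 & p5)):
        T ((p3 -> (~(p4 & p5) | ~p2)) -> (p2 & (p5 & p2))): β-rule — branch into F (p3 -> (~(p4 & p5) | ~p2))  //  T (p2 & (p5 & p2)).
          branch 2.1.1 (add F (p3 -> (~(p4 & p5) | ~p2))):
            F (p3 -> (~(p4 & p5) | ~p2)): α-rule — add T p3, F (~(p4 & p5) | ~p2).
            F (~(p4 & p5) | ~p2): α-rule — add F ~(p4 & p5), F ~p2.
            F ~(p4 & p5): α-rule — add T p4, T p5.
            F (p5 & p5): β-rule — branch into F p5  //  F p5.
              branch 2.1.1.1 (add F p5):
                × closes — contains both p5 and ~p5.
              branch 2.1.1.2 (add F p5):
                × closes — contains both p5 and ~p5.
          branch 2.1.2 (add T (p2 & (p5 & p2))):
            T (p2 & (p5 & p2)): α-rule — add T p2, T (p5 & p2).
            T (p5 & p2): α-rule — add T p5, T p2.
            F (p5 & p5): β-rule — branch into F p5  //  F p5.
              branch 2.1.2.1 (add F p5):
                × closes — contains both p5 and ~p5.
              branch 2.1.2.2 (add F p5):
                × closes — contains both p5 and ~p5.
      branch 2.2 (add F ((p3 -> (~(p4 & p5) | ~p2)) -> (p2 & (p5 & p2))), T (p5 & p5)):
        F ((p3 -> (~(p4 & p5) | ~p2)) -> (p2 & (p5 & p2))): α-rule — add T (p3 -> (~(p4 & p5) | ~p2)), F (p2 & (p5 & p2)).
        T (p5 & p5): α-rule — add T p5, T p5.
        T (p3 -> (~(p4 & p5) | ~p2)): β-rule — branch into F p3  //  T (~(p4 & p5) | ~p2).
          branch 2.2.1 (add F p3):
            F (p2 & (p5 & p2)): β-rule — branch into F p2  //  F (p5 & p2).
              branch 2.2.1.1 (add F p2):
                ○ open, literals {p2=false, p3=false, p5=true}.
              branch 2.2.1.2 (add F (p5 & p2)):
                F (p5 & p2): β-rule — branch into F p5  //  F p2.
                  branch 2.2.1.2.1 (add F p5):
                    × closes — contains both p5 and ~p5.
                  branch 2.2.1.2.2 (add F p2):
                    ○ open, literals {p2=false, p3=false, p5=true}.
          branch 2.2.2 (add T (~(p4 & p5) | ~p2)):
            F (p2 & (p5 & p2)): β-rule — branch into F p2  //  F (p5 & p2).
              branch 2.2.2.1 (add F p2):
                T (~(p4 & p5) | ~p2): β-rule — branch into T ~(p4 & p5)  //  T ~p2.
                  branch 2.2.2.1.1 (add T ~(p4 & p5)):
                    T ~(p4 & p5): β-rule — branch into F p4  //  F p5.
                      branch 2.2.2.1.1.1 (add F p4):
                        ○ open, literals {p2=false, p4=false, p5=true}.
                      branch 2.2.2.1.1.2 (add F p5):
                        × closes — contains both p5 and ~p5.
                  branch 2.2.2.1.2 (add T ~p2):
                    ○ open, literals {p2=false, p5=true}.
              branch 2.2.2.2 (add F (p5 & p2)):
                T (~(p4 & p5) | ~p2): β-rule — branch into T ~(p4 & p5)  //  T ~p2.
                  branch 2.2.2.2.1 (add T ~(p4 & p5)):
                    F (p5 & p2): β-rule — branch into F p5  //  F p2.
                      branch 2.2.2.2.1.1 (add F p5):
                        × closes — contains both p5 and ~p5.
                      branch 2.2.2.2.1.2 (add F p2):
                        T ~(p4 & p5): β-rule — branch into F p4  //  F p5.
                          branch 2.2.2.2.1.2.1 (add F p4):
                            ○ open, literals {p2=false, p4=false, p5=true}.
                          branch 2.2.2.2.1.2.2 (add F p5):
                            × closes — contains both p5 and ~p5.
                  branch 2.2.2.2.2 (add T ~p2):
                    F (p5 & p2): β-rule — branch into F p5  //  F p2.
                      branch 2.2.2.2.2.1 (add F p5):
                        × closes — contains both p5 and ~p5.
                      branch 2.2.2.2.2.2 (add F p2):
                        ○ open, literals {p2=false, p5=true}.
9 branches closed, 8 open.
Each open branch fixes some atoms; the unmentioned ones are free. Counting distinct full assignments: branch {p1=true} (p2, p3, p4, p5) contributes 16 new; branch {p3=false} (p1, p2, p4, p5) contributes 8 new; branch {p2=false, p3=false, p5=true} (p1, p4) contributes 0 new; branch {p2=false, p3=false, p5=true} (p1, p4) contributes 0 new; branch {p2=false, p4=false, p5=true} (p1, p3) contributes 1 new; branch {p2=false, p5=true} (p1, p3, p4) contributes 1 new; branch {p2=false, p4=false, p5=true} (p1, p3) contributes 0 new; branch {p2=false, p5=true} (p1, p3, p4) contributes 0 new. Total: 26.

26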